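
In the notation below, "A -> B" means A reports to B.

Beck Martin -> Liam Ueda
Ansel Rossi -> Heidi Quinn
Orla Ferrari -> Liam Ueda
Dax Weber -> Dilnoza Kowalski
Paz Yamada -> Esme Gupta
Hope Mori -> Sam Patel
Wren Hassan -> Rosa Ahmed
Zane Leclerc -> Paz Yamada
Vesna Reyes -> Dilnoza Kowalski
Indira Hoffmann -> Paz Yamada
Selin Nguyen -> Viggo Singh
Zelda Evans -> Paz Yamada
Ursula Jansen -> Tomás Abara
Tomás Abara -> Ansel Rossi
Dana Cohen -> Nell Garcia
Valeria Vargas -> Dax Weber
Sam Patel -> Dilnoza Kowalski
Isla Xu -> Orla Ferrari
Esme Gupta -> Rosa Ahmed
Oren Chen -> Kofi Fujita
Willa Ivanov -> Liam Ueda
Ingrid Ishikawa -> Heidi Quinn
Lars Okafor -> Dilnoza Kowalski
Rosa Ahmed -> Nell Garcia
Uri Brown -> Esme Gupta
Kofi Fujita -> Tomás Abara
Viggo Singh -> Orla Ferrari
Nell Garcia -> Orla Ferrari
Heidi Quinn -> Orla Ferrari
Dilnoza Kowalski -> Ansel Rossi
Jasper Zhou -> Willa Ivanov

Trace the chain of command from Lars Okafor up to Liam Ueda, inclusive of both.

Lars Okafor -> Dilnoza Kowalski -> Ansel Rossi -> Heidi Quinn -> Orla Ferrari -> Liam Ueda

Lars Okafor reports to Dilnoza Kowalski. Dilnoza Kowalski reports to Ansel Rossi. Ansel Rossi reports to Heidi Quinn. Heidi Quinn reports to Orla Ferrari. Orla Ferrari reports to Liam Ueda. Liam Ueda is at the top.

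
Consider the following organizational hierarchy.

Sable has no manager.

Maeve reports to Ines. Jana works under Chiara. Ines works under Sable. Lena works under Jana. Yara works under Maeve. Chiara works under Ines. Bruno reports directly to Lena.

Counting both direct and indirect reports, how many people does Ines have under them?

Ines directly manages Maeve, Chiara. Under Maeve: Yara (1). Under Chiara: Jana, Lena, Bruno (3). So Ines's organization is 2 direct reports plus everyone under them: 2 + 4 = 6.

6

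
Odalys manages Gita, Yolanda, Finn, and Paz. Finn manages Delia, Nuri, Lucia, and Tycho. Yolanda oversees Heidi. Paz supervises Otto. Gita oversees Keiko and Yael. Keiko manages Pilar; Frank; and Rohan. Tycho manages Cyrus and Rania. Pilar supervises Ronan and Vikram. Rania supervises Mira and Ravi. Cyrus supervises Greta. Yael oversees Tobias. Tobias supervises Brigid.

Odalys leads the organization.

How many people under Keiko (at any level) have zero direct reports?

4

The people in Keiko's organization with no one reporting to them are Rohan, Frank, Vikram, Ronan. That is 4.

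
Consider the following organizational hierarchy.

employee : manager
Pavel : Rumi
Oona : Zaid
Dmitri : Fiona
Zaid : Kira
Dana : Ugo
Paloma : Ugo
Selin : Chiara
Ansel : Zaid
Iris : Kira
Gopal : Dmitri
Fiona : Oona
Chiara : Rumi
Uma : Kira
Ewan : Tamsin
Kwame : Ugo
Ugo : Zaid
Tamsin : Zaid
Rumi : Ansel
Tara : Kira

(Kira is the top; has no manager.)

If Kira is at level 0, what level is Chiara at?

4

Chain from Chiara up to Kira: Chiara → Rumi → Ansel → Zaid → Kira. That is 4 steps up, so Chiara is 4 levels below Kira.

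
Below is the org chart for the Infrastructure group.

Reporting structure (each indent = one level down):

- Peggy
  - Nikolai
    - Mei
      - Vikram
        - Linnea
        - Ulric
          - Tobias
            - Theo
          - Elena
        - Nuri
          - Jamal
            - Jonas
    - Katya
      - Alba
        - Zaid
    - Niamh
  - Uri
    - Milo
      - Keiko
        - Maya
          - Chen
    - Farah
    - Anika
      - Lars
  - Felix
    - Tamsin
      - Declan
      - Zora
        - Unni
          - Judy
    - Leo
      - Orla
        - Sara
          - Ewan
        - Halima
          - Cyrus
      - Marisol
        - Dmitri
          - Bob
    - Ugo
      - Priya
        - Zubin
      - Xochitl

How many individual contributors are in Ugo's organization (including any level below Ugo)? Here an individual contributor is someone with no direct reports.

The people in Ugo's organization with no one reporting to them are Xochitl, Zubin. That is 2.

2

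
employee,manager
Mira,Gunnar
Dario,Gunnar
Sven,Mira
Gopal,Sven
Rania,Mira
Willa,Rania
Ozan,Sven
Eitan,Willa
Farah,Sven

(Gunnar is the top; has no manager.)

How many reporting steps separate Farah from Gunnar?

Chain from Farah up to Gunnar: Farah → Sven → Mira → Gunnar. That is 3 steps up, so Farah is 3 levels below Gunnar.

3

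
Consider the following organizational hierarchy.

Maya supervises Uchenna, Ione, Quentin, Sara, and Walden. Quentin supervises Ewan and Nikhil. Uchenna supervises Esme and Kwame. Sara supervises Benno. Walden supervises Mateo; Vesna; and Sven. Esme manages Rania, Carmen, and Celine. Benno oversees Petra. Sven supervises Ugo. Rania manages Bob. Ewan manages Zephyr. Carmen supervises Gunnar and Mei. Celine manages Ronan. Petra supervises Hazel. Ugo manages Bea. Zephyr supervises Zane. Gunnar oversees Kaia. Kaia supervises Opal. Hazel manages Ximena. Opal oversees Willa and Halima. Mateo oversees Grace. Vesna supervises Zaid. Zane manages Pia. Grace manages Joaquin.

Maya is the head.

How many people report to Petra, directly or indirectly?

Petra directly manages Hazel. Under Hazel: Ximena (1). That's 2 in total.

2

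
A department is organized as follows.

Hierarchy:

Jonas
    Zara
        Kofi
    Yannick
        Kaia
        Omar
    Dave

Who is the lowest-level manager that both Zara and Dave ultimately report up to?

Jonas

Zara's chain of managers is Jonas. Dave's chain of managers is Jonas. The first manager that appears in both chains is Jonas.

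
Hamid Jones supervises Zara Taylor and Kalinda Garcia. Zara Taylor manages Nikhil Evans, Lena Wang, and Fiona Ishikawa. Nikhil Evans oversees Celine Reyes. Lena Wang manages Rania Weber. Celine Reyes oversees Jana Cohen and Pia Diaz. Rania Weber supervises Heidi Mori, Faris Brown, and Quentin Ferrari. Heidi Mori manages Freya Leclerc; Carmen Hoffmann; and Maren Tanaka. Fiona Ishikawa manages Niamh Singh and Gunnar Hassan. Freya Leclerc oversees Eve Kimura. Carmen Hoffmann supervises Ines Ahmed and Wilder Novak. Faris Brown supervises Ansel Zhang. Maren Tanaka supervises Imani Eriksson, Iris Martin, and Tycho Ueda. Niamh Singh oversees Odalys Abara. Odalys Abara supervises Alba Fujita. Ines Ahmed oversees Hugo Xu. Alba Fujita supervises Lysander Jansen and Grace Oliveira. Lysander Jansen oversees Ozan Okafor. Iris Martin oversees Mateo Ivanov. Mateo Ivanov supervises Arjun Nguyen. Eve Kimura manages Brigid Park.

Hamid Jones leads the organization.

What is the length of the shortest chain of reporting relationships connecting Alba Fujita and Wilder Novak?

Alba Fujita is 4 levels below Zara Taylor, and Wilder Novak is 5 levels below Zara Taylor (their lowest common manager). The shortest path runs up from Alba Fujita to Zara Taylor and back down to Wilder Novak: 4 + 5 = 9 links.

9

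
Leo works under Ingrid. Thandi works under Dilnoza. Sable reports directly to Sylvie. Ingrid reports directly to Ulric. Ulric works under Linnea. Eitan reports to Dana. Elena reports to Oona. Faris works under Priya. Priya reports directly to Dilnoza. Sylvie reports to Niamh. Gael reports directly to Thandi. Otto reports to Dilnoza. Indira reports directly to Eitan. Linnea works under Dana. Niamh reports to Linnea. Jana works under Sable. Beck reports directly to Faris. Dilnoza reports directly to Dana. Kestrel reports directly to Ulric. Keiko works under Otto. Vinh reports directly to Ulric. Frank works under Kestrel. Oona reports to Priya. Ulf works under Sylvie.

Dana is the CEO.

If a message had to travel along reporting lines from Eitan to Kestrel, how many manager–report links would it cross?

Eitan is 1 level below Dana, and Kestrel is 3 levels below Dana (their lowest common manager). The shortest path runs up from Eitan to Dana and back down to Kestrel: 1 + 3 = 4 links.

4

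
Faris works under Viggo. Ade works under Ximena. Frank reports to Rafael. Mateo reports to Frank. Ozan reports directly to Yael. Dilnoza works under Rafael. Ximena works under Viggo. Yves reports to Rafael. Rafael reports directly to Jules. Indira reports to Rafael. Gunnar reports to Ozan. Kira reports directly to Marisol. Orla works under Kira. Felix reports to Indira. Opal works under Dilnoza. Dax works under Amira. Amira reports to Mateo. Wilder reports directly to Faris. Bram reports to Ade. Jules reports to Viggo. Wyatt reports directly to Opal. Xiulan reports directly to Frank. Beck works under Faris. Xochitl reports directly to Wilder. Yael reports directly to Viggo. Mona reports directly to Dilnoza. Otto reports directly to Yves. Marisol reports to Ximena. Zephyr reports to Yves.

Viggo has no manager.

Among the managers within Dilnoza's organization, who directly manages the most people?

Direct-report counts within Dilnoza's organization: Dilnoza has 2; Opal has 1. The largest is 2, held by Dilnoza.

Dilnoza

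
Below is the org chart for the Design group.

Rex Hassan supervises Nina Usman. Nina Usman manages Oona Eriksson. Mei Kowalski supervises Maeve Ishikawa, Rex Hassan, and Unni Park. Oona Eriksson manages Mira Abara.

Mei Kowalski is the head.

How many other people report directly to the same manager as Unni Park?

Unni Park reports to Mei Kowalski. Mei Kowalski's other direct reports are Maeve Ishikawa, Rex Hassan — 2 peers.

2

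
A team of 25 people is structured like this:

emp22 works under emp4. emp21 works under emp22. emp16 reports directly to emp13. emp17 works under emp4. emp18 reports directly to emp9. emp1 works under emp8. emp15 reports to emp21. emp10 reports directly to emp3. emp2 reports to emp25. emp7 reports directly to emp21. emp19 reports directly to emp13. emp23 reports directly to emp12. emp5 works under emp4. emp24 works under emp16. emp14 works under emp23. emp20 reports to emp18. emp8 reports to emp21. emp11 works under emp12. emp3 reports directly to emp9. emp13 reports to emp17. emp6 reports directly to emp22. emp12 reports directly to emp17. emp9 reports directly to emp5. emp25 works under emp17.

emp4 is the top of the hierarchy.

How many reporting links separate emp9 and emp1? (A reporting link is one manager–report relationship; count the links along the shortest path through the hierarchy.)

6

emp9 is 2 levels below emp4, and emp1 is 4 levels below emp4 (their lowest common manager). The shortest path runs up from emp9 to emp4 and back down to emp1: 2 + 4 = 6 links.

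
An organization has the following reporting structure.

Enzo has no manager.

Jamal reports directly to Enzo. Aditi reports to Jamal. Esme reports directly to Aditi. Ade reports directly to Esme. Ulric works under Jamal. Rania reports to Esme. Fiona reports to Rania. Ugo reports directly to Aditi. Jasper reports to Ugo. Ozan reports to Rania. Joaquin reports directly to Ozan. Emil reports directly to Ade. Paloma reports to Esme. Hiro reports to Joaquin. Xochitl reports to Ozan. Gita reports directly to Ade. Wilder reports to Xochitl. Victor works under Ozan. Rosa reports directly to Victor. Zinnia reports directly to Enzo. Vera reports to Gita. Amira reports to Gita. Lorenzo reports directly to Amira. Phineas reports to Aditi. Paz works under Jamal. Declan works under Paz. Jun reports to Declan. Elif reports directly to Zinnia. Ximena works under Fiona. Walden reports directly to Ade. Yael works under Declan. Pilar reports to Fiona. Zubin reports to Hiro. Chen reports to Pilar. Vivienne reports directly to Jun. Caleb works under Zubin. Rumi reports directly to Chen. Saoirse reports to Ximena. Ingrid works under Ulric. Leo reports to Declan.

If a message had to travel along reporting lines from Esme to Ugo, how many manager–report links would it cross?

Esme is 1 level below Aditi, and Ugo is 1 level below Aditi (their lowest common manager). The shortest path runs up from Esme to Aditi and back down to Ugo: 1 + 1 = 2 links.

2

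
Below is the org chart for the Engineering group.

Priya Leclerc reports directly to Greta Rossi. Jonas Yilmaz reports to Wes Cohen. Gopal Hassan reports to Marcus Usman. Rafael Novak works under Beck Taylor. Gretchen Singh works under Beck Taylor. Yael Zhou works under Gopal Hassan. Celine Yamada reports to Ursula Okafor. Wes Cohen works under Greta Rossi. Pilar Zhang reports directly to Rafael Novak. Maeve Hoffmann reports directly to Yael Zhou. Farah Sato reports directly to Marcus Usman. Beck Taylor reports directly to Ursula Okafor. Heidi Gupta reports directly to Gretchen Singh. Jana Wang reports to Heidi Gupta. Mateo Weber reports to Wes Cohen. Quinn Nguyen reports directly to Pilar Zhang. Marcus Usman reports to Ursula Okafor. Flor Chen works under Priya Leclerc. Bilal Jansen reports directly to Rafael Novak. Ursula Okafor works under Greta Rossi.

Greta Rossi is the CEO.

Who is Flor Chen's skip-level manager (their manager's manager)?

Flor Chen reports to Priya Leclerc, and Priya Leclerc reports to Greta Rossi. So Flor Chen's skip-level manager is Greta Rossi.

Greta Rossi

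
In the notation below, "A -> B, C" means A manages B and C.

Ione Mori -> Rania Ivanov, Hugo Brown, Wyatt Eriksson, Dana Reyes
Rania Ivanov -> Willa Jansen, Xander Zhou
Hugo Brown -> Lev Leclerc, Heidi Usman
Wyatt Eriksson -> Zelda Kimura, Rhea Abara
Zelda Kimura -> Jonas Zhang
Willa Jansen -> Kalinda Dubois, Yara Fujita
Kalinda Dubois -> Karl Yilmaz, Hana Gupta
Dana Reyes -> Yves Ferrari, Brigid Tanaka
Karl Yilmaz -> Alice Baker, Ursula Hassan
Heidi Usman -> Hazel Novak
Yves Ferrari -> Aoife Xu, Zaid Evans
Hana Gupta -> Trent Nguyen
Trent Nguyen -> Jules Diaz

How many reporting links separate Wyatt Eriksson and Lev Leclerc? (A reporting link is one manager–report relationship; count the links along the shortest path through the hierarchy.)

3

Wyatt Eriksson is 1 level below Ione Mori, and Lev Leclerc is 2 levels below Ione Mori (their lowest common manager). The shortest path runs up from Wyatt Eriksson to Ione Mori and back down to Lev Leclerc: 1 + 2 = 3 links.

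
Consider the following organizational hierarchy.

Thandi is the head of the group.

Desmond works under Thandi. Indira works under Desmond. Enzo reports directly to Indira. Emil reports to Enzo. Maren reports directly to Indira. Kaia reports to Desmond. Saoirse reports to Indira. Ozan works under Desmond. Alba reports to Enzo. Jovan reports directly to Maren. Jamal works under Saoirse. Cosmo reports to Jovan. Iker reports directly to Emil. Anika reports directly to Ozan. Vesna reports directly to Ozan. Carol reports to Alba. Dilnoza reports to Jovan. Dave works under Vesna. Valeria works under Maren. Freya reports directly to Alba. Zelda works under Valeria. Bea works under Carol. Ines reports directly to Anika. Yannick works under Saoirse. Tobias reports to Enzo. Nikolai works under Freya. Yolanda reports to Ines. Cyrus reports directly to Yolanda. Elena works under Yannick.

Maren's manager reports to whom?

Maren reports to Indira, and Indira reports to Desmond. So Maren's skip-level manager is Desmond.

Desmond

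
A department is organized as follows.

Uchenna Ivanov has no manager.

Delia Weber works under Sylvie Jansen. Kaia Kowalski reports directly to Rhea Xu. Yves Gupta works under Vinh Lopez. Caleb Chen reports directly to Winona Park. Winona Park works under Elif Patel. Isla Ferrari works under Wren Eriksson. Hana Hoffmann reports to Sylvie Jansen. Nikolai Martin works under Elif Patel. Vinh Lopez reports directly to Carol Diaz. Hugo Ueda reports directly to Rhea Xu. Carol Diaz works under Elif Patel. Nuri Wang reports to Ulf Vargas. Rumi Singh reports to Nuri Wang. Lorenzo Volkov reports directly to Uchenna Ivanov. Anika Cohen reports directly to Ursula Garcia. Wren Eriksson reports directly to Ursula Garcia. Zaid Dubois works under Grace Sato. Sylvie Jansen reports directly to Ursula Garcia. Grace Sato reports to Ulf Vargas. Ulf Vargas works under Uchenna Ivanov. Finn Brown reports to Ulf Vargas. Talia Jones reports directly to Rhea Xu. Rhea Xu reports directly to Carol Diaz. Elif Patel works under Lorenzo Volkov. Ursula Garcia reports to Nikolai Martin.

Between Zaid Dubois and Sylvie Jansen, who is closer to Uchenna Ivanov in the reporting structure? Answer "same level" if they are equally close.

Zaid Dubois

Zaid Dubois is 3 levels below Uchenna Ivanov; Sylvie Jansen is 5. Zaid Dubois is higher.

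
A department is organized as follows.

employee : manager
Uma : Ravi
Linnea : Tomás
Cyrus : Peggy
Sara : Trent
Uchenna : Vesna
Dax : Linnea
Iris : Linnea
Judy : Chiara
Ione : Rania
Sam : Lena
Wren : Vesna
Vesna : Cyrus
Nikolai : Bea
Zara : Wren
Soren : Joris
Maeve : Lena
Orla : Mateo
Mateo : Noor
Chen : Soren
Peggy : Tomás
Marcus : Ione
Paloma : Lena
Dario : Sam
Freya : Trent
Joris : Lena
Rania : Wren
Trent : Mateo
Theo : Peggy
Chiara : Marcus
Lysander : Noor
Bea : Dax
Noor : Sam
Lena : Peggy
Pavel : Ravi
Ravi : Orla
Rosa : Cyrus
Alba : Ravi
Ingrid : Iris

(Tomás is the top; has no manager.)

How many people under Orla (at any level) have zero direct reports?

The people in Orla's organization with no one reporting to them are Uma, Alba, Pavel. That is 3.

3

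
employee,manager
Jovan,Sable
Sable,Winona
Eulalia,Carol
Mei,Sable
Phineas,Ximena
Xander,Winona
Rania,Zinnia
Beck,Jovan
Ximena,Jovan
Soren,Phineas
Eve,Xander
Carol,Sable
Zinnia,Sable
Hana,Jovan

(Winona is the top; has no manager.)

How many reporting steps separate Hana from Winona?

3

Chain from Hana up to Winona: Hana → Jovan → Sable → Winona. That is 3 steps up, so Hana is 3 levels below Winona.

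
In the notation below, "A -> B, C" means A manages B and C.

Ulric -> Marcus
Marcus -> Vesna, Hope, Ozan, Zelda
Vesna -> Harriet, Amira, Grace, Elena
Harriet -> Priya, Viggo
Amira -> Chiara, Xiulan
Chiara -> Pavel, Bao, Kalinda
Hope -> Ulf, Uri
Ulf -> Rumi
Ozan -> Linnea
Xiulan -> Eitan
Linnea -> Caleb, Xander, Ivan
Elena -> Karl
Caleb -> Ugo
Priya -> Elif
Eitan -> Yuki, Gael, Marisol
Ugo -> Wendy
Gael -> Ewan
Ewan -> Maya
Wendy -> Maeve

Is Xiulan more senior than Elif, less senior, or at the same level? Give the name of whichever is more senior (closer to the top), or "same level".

Xiulan

Xiulan is 4 levels below Ulric; Elif is 5. Xiulan is higher.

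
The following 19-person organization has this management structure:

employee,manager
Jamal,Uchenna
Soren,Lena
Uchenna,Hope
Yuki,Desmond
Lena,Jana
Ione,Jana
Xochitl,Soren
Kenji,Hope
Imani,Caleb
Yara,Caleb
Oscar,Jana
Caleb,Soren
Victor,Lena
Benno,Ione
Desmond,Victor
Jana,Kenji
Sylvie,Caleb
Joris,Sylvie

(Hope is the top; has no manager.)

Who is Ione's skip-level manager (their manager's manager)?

Kenji

Ione reports to Jana, and Jana reports to Kenji. So Ione's skip-level manager is Kenji.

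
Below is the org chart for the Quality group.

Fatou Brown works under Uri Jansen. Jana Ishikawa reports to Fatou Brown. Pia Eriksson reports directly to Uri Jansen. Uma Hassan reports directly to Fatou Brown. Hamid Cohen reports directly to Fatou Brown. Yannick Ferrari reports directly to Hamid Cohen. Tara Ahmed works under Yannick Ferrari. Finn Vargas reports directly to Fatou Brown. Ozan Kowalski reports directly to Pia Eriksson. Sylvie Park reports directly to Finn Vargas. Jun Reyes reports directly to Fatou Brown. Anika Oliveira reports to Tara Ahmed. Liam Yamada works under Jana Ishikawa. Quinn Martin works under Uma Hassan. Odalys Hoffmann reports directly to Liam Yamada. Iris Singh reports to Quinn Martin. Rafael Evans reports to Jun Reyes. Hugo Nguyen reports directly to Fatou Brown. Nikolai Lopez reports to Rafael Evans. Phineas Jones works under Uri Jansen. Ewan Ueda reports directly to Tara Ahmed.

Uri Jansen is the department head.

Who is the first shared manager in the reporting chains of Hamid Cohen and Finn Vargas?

Fatou Brown

Hamid Cohen's chain of managers is Fatou Brown, Uri Jansen. Finn Vargas's chain of managers is Fatou Brown, Uri Jansen. The first manager that appears in both chains is Fatou Brown.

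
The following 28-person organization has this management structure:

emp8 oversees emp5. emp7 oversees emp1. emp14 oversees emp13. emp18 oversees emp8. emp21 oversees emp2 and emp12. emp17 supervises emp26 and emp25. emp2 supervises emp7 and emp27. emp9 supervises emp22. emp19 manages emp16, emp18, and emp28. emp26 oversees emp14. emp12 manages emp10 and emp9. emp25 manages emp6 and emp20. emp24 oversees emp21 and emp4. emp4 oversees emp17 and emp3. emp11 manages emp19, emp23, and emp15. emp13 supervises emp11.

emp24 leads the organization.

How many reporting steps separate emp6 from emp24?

4

Chain from emp6 up to emp24: emp6 → emp25 → emp17 → emp4 → emp24. That is 4 steps up, so emp6 is 4 levels below emp24.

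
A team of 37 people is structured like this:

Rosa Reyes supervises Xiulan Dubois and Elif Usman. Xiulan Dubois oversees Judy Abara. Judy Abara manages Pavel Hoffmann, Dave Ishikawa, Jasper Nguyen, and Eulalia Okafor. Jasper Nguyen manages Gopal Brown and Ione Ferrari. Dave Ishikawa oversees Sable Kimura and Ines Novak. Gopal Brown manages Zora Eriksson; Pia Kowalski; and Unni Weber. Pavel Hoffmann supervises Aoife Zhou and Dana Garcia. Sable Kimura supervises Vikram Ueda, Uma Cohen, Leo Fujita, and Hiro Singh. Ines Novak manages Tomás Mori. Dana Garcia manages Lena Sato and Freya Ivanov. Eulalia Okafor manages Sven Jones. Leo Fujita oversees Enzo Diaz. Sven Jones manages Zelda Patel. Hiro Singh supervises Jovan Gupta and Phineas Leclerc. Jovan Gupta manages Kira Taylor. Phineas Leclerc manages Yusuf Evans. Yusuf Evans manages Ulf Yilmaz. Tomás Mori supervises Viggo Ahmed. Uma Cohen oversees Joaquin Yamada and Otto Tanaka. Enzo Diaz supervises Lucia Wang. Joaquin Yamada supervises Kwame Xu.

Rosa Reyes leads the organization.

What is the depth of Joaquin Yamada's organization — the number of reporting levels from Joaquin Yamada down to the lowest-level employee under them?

1

The longest chain under Joaquin Yamada runs Joaquin Yamada → Kwame Xu, which is 1 level below Joaquin Yamada.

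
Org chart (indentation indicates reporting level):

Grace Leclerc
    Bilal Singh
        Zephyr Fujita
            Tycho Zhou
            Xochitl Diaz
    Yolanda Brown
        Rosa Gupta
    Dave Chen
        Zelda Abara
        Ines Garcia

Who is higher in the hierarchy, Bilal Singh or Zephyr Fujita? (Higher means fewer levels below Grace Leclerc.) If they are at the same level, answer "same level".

Bilal Singh is 1 level below Grace Leclerc; Zephyr Fujita is 2. Bilal Singh is higher.

Bilal Singh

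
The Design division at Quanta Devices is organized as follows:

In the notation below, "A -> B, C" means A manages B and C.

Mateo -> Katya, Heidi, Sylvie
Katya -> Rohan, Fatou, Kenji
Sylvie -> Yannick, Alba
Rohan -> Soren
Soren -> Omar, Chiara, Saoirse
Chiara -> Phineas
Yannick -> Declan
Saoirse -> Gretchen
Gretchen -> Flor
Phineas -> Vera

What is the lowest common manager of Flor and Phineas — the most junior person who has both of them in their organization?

Soren

Flor's chain of managers is Gretchen, Saoirse, Soren, Rohan, Katya, Mateo. Phineas's chain of managers is Chiara, Soren, Rohan, Katya, Mateo. The first manager that appears in both chains is Soren.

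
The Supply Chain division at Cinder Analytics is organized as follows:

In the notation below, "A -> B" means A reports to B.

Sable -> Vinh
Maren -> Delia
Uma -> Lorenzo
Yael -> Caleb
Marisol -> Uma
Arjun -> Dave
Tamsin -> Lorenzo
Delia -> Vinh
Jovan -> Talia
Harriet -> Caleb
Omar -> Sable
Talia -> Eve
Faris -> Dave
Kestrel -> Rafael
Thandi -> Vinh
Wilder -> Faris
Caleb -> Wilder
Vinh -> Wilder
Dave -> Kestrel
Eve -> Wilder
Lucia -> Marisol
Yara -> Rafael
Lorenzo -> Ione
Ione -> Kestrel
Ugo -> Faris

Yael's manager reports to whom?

Wilder

Yael reports to Caleb, and Caleb reports to Wilder. So Yael's skip-level manager is Wilder.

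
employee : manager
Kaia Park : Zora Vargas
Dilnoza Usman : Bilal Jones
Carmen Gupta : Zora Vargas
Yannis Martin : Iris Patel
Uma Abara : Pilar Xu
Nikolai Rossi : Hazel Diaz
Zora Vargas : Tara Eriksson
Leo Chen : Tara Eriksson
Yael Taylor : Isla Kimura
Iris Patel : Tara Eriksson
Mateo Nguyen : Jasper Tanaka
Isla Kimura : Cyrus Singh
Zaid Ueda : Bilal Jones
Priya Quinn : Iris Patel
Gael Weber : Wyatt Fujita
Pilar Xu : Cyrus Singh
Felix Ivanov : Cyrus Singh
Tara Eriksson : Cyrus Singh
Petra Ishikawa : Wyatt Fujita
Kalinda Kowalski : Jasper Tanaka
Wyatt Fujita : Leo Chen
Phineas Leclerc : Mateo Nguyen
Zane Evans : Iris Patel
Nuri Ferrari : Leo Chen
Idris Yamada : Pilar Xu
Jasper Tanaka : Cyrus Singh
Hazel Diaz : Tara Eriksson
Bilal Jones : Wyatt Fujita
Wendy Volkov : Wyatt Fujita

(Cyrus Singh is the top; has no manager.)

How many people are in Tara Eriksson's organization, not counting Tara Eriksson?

Tara Eriksson directly manages Leo Chen, Zora Vargas, Iris Patel, Hazel Diaz. Under Leo Chen: Nuri Ferrari, Wyatt Fujita, Wendy Volkov, Petra Ishikawa, Gael Weber, Bilal Jones, Zaid Ueda, Dilnoza Usman (8). Under Zora Vargas: Carmen Gupta, Kaia Park (2). Under Iris Patel: Priya Quinn, Zane Evans, Yannis Martin (3). Under Hazel Diaz: Nikolai Rossi (1). So Tara Eriksson's organization is 4 direct reports plus everyone under them: 9 + 3 + 4 + 2 = 18.

18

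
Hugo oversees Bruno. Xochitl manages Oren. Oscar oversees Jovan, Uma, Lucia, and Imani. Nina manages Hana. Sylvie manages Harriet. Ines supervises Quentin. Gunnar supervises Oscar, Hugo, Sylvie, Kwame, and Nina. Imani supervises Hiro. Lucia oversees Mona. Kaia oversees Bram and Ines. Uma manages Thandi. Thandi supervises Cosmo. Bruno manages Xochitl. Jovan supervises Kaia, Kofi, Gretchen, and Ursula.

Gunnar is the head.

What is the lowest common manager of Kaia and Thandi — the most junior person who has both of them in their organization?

Kaia's chain of managers is Jovan, Oscar, Gunnar. Thandi's chain of managers is Uma, Oscar, Gunnar. The first manager that appears in both chains is Oscar.

Oscar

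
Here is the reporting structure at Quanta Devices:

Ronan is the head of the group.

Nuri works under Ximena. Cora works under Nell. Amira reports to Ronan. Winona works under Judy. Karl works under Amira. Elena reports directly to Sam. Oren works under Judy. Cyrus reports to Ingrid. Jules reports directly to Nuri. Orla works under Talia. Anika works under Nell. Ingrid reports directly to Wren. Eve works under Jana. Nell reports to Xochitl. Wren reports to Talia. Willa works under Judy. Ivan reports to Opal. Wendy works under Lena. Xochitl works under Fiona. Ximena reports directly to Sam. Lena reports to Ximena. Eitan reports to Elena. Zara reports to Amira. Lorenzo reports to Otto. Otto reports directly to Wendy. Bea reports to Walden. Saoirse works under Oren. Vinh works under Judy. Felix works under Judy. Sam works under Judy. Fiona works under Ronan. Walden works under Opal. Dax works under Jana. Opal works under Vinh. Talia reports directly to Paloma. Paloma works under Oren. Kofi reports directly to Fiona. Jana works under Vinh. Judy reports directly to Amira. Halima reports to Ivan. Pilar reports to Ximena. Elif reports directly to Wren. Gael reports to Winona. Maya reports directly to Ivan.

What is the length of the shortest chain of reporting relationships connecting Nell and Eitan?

8

Nell is 3 levels below Ronan, and Eitan is 5 levels below Ronan (their lowest common manager). The shortest path runs up from Nell to Ronan and back down to Eitan: 3 + 5 = 8 links.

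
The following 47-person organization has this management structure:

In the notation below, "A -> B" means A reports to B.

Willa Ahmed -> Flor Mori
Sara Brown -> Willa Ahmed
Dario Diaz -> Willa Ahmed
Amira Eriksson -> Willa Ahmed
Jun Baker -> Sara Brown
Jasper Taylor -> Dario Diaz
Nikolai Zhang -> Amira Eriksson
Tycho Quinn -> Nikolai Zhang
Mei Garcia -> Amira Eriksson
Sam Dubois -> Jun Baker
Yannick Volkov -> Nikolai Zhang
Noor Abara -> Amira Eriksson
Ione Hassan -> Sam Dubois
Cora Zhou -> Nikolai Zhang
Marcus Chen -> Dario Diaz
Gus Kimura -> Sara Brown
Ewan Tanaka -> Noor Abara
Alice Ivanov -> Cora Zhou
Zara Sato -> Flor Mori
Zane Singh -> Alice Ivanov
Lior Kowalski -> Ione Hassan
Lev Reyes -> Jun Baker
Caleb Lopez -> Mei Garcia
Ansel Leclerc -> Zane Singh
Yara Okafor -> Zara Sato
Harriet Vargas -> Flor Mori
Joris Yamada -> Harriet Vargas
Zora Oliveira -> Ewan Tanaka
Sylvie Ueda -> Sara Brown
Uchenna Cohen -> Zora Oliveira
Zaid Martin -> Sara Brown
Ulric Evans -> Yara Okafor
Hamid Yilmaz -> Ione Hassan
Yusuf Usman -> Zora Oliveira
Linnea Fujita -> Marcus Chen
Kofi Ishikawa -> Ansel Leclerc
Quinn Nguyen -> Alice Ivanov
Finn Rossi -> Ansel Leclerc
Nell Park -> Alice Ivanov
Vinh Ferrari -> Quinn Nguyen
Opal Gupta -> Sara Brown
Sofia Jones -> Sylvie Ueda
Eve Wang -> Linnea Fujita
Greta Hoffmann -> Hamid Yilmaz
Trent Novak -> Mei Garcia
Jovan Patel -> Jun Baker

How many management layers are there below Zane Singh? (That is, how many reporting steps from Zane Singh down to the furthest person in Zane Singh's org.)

The longest chain under Zane Singh runs Zane Singh → Ansel Leclerc → Finn Rossi, which is 2 levels below Zane Singh.

2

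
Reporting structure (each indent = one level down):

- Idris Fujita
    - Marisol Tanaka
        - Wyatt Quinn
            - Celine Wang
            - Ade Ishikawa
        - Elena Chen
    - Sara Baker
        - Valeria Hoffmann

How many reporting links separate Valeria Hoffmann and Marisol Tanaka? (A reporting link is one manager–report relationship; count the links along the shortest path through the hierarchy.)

Valeria Hoffmann is 2 levels below Idris Fujita, and Marisol Tanaka is 1 level below Idris Fujita (their lowest common manager). The shortest path runs up from Valeria Hoffmann to Idris Fujita and back down to Marisol Tanaka: 2 + 1 = 3 links.

3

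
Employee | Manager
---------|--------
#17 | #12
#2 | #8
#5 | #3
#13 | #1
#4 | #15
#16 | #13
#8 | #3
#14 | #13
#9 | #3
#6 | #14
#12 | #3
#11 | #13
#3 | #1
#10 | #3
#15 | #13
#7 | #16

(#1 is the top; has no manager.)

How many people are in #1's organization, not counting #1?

#1 directly manages #13, #3. Under #13: #11, #14, #6, #16, #7, #15, #4 (7). Under #3: #5, #8, #2, #10, #9, #12, #17 (7). So #1's organization is 2 direct reports plus everyone under them: 8 + 8 = 16.

16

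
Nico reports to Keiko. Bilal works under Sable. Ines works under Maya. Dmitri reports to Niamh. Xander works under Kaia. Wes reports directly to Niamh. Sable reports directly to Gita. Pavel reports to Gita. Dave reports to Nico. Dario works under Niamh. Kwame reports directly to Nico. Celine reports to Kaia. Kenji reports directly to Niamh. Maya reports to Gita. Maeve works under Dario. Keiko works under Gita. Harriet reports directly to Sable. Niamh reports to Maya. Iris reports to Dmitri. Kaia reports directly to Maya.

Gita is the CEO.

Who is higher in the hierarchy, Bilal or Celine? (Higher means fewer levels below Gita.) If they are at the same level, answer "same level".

Bilal is 2 levels below Gita; Celine is 3. Bilal is higher.

Bilal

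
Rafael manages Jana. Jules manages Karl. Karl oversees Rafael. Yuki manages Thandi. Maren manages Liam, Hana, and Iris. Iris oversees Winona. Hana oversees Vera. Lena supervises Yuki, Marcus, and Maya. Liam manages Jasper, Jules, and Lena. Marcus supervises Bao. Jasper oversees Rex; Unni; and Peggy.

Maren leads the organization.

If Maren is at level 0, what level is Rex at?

3

Chain from Rex up to Maren: Rex → Jasper → Liam → Maren. That is 3 steps up, so Rex is 3 levels below Maren.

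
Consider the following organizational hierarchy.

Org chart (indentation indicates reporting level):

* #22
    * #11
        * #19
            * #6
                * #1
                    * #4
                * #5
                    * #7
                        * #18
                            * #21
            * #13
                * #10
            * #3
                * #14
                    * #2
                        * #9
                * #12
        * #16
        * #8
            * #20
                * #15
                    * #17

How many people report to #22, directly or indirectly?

21

#22 directly manages #11. Under #11: #8, #20, #15, #17, #16, #19, #3, #12, #14, #2, #9, #13, #10, #6, #5, #7, #18, #21, #1, #4 (20). That's 21 in total.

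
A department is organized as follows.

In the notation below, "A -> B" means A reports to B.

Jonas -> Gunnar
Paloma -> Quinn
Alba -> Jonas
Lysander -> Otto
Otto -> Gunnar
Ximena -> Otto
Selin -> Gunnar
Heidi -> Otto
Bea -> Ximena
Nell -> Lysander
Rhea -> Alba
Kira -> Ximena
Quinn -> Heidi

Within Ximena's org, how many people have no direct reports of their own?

The people in Ximena's organization with no one reporting to them are Kira, Bea. That is 2.

2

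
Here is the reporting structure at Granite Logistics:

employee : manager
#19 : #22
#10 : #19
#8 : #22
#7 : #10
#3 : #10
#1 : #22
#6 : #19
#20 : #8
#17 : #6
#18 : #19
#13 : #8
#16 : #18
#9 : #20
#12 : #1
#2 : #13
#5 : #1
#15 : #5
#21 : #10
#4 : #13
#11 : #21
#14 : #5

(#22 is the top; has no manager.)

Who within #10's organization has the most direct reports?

#10

Direct-report counts within #10's organization: #10 has 3; #21 has 1. The largest is 3, held by #10.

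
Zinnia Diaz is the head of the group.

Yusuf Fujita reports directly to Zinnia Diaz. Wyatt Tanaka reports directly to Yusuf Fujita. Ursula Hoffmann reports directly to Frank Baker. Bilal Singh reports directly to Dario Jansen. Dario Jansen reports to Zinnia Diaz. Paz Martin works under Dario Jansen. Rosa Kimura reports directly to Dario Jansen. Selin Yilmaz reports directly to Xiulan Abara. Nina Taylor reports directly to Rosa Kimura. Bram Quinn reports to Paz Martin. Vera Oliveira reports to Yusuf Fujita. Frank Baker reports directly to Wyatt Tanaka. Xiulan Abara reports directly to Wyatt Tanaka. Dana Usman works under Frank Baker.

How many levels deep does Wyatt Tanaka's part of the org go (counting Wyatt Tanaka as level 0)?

2

The longest chain under Wyatt Tanaka runs Wyatt Tanaka → Frank Baker → Ursula Hoffmann, which is 2 levels below Wyatt Tanaka.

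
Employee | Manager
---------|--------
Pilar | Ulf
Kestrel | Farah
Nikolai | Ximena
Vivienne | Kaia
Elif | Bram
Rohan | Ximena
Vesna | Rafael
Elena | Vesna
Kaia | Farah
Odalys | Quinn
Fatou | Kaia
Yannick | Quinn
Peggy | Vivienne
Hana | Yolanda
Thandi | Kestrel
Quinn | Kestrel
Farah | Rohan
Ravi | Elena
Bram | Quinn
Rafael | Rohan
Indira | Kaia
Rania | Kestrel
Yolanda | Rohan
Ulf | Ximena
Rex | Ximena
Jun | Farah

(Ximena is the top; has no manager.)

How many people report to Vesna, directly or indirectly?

Vesna directly manages Elena. Under Elena: Ravi (1). That's 2 in total.

2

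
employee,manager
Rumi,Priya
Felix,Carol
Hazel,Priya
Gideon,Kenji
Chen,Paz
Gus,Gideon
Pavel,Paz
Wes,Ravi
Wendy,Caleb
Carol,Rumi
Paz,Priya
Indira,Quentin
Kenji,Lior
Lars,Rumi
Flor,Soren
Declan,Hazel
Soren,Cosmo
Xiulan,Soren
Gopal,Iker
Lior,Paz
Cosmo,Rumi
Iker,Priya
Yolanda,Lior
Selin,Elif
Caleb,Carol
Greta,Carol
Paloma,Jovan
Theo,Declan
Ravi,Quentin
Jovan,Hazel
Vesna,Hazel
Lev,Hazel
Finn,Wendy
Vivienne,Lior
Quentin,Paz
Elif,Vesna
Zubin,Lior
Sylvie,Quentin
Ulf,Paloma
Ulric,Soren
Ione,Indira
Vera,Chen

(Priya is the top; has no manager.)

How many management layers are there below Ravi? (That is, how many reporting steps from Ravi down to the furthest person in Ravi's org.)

The longest chain under Ravi runs Ravi → Wes, which is 1 level below Ravi.

1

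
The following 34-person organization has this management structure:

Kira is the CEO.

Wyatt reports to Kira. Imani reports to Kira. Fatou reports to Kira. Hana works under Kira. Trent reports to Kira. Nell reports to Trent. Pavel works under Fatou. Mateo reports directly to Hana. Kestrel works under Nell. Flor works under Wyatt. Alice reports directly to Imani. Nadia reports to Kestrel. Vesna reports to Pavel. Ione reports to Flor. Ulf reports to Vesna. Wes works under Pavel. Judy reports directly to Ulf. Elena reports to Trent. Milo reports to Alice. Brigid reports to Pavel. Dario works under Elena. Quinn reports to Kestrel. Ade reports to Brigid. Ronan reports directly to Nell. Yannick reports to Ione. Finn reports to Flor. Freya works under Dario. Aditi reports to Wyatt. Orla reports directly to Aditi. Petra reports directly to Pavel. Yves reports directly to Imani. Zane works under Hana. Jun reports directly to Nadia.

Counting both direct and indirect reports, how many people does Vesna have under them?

Vesna directly manages Ulf. Under Ulf: Judy (1). That's 2 in total.

2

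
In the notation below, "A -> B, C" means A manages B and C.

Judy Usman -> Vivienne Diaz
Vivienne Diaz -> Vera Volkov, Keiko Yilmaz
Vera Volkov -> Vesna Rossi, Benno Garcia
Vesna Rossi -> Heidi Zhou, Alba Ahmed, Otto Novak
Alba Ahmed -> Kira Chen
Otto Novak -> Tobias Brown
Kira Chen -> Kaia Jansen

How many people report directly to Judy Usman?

1

Judy Usman directly manages Vivienne Diaz. That is 1 direct report.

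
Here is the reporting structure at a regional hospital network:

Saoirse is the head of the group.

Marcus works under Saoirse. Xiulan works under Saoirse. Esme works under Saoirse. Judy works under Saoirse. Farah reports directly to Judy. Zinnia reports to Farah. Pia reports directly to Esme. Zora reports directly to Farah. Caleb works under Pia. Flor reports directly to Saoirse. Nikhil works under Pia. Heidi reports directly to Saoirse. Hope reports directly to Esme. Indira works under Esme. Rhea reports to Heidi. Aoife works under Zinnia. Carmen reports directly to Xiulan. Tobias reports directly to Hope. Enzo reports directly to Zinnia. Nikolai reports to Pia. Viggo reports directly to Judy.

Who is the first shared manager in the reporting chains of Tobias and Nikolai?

Esme

Tobias's chain of managers is Hope, Esme, Saoirse. Nikolai's chain of managers is Pia, Esme, Saoirse. The first manager that appears in both chains is Esme.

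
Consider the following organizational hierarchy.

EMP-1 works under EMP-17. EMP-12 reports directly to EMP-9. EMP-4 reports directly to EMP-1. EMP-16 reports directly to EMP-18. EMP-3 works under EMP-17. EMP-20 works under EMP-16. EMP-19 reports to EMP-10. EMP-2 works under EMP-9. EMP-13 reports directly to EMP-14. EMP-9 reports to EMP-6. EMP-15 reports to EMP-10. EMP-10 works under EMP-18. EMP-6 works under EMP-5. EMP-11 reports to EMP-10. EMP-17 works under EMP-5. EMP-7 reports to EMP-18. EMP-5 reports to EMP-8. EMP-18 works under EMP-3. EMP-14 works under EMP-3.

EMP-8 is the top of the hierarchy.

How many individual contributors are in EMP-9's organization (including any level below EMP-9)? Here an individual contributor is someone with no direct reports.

2

The people in EMP-9's organization with no one reporting to them are EMP-12, EMP-2. That is 2.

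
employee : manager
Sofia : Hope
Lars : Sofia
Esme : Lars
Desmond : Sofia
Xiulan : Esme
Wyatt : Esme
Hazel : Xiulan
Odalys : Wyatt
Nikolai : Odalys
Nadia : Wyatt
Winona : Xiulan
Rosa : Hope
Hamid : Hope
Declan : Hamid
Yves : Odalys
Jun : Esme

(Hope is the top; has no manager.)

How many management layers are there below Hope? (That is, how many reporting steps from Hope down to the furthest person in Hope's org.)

The longest chain under Hope runs Hope → Sofia → Lars → Esme → Wyatt → Odalys → Yves, which is 6 levels below Hope.

6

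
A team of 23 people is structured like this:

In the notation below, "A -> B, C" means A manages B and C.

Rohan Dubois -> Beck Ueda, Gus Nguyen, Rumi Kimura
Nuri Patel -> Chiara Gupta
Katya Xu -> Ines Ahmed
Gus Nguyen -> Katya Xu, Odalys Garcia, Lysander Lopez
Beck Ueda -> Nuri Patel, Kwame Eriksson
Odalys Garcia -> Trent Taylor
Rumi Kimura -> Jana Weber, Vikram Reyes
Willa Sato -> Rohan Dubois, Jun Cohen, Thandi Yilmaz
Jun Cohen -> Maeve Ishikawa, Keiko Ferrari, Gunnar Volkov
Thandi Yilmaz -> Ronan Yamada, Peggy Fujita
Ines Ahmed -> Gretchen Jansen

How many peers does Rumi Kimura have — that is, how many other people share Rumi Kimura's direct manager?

2

Rumi Kimura reports to Rohan Dubois. Rohan Dubois's other direct reports are Beck Ueda, Gus Nguyen — 2 peers.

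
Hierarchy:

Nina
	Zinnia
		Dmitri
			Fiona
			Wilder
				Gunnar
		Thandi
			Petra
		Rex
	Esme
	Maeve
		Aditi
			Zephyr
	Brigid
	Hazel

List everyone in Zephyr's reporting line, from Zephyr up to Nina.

Zephyr reports to Aditi. Aditi reports to Maeve. Maeve reports to Nina. Nina is at the top.

Zephyr -> Aditi -> Maeve -> Nina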